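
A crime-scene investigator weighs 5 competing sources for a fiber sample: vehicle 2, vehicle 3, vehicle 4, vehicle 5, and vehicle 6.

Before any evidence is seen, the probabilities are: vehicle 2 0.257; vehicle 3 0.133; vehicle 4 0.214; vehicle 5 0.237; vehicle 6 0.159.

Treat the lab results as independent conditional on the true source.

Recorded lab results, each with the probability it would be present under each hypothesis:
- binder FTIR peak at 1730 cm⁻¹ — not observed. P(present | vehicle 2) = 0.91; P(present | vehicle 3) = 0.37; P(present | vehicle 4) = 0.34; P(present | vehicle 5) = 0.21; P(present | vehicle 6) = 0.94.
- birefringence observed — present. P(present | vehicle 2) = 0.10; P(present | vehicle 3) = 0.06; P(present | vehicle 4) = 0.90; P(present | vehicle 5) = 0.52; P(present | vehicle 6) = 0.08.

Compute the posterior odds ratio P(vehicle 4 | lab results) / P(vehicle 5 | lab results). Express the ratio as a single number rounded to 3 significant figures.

Unnormalized posterior weight (prior times the lab result likelihoods) for each of the two hypotheses (using 1 − P(present | H) for each absent lab result):
  vehicle 4: 0.214 × (1 − 0.34) × 0.90 = 0.12712
  vehicle 5: 0.237 × (1 − 0.21) × 0.52 = 0.09736
Posterior odds = 0.12712 / 0.09736 ≈ 1.31.

1.31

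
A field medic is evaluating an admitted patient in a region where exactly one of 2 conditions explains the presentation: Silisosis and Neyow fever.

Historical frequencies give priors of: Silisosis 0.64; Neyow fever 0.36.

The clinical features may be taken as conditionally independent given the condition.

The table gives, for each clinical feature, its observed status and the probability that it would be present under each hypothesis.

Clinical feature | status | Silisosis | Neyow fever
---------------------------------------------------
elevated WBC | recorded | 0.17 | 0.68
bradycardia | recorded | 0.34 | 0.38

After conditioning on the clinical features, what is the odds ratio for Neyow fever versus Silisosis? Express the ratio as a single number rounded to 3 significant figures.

2.51

Unnormalized posterior weight (prior times the clinical feature likelihoods) for each of the two hypotheses:
  Neyow fever: 0.36 × 0.68 × 0.38 = 0.093024
  Silisosis: 0.64 × 0.17 × 0.34 = 0.036992
Odds(Neyow fever : Silisosis) = 0.093024 / 0.036992 ≈ 2.51.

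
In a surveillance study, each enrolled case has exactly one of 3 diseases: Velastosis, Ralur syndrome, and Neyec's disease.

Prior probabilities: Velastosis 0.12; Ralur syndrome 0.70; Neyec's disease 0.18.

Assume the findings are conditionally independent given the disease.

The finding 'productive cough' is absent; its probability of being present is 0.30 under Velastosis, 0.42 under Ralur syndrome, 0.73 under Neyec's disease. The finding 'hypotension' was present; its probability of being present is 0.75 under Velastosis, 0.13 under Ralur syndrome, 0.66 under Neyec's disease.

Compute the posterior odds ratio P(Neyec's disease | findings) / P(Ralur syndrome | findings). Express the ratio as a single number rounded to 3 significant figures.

0.608

Unnormalized posterior weight (prior times the finding likelihoods) for each of the two hypotheses (using 1 − P(present | H) for each absent finding):
  Neyec's disease: 0.18 × (1 − 0.73) × 0.66 = 0.032076
  Ralur syndrome: 0.70 × (1 − 0.42) × 0.13 = 0.05278
Odds(Neyec's disease : Ralur syndrome) = 0.032076 / 0.05278 ≈ 0.608.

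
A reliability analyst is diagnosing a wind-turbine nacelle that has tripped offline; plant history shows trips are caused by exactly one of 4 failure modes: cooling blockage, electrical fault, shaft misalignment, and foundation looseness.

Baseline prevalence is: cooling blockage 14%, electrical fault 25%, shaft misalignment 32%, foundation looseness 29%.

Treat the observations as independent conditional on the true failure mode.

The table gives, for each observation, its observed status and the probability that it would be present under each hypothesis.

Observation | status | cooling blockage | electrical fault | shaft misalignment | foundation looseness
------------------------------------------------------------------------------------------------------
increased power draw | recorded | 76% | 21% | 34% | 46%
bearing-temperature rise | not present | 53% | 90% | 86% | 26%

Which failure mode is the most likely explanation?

foundation looseness

Multiply each prior by the joint likelihood of the evidence pattern (using 1 − P(present | H) for each absent observation):
  cooling blockage: 0.14 × 0.76 × (1 − 0.53) = 0.050008
  electrical fault: 0.25 × 0.21 × (1 − 0.90) = 0.00525
  shaft misalignment: 0.32 × 0.34 × (1 − 0.86) = 0.015232
  foundation looseness: 0.29 × 0.46 × (1 − 0.26) = 0.098716
Normalizing constant Z = 0.050008 + 0.00525 + 0.015232 + 0.098716 = 0.16921.
P(cooling blockage | evidence) ≈ 0.050008 / 0.16921 ≈ 0.296
P(electrical fault | evidence) ≈ 0.00525 / 0.16921 ≈ 0.031
P(shaft misalignment | evidence) ≈ 0.015232 / 0.16921 ≈ 0.090
P(foundation looseness | evidence) ≈ 0.098716 / 0.16921 ≈ 0.583
The largest is 0.583, so foundation looseness is most probable.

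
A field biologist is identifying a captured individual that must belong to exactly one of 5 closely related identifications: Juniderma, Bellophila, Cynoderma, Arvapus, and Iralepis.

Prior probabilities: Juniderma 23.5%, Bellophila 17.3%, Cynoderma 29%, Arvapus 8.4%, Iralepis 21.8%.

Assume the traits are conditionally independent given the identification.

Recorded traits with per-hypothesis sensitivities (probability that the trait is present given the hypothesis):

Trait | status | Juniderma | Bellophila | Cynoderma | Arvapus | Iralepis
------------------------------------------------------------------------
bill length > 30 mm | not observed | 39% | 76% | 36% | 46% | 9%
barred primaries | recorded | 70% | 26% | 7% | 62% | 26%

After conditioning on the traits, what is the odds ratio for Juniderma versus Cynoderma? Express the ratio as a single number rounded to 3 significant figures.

Posterior odds equal prior odds times the likelihood ratio; only the two competing hypotheses matter (using 1 − P(present | H) for each absent trait).
  Juniderma: 0.235 × (1 − 0.39) × 0.70 = 0.10034
  Cynoderma: 0.290 × (1 − 0.36) × 0.07 = 0.012992
Odds(Juniderma : Cynoderma) = 0.10034 / 0.012992 ≈ 7.72.

7.72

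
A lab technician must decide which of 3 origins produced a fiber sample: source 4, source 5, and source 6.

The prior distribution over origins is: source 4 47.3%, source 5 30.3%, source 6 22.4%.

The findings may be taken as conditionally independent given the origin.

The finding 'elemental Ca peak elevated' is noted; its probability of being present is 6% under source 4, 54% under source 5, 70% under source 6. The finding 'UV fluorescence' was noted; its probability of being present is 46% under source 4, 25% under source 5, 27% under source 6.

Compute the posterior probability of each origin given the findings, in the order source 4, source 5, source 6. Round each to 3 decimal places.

0.136, 0.425, 0.440

Multiply each prior by the joint likelihood of the evidence pattern:
  source 4: 0.473 × 0.06 × 0.46 = 0.013055
  source 5: 0.303 × 0.54 × 0.25 = 0.040905
  source 6: 0.224 × 0.70 × 0.27 = 0.042336
Marginal likelihood of the evidence = 0.096296.
P(source 4 | evidence) = 0.013055 / 0.096296 ≈ 0.136
P(source 5 | evidence) = 0.040905 / 0.096296 ≈ 0.425
P(source 6 | evidence) = 0.042336 / 0.096296 ≈ 0.440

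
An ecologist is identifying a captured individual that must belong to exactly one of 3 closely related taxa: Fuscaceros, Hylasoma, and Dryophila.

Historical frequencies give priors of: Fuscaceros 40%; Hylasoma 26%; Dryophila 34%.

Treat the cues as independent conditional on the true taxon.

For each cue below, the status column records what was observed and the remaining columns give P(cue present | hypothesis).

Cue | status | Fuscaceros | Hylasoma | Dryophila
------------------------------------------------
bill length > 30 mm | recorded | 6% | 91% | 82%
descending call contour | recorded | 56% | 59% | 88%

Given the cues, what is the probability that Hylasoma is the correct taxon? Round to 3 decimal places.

0.350

Multiply each prior by the joint likelihood of the cue pattern:
  Fuscaceros: 0.40 × 0.06 × 0.56 = 0.01344
  Hylasoma: 0.26 × 0.91 × 0.59 = 0.13959
  Dryophila: 0.34 × 0.82 × 0.88 = 0.24534
Marginal likelihood of the evidence = 0.39838.
P(Hylasoma | evidence) = 0.13959 / 0.39838 ≈ 0.350.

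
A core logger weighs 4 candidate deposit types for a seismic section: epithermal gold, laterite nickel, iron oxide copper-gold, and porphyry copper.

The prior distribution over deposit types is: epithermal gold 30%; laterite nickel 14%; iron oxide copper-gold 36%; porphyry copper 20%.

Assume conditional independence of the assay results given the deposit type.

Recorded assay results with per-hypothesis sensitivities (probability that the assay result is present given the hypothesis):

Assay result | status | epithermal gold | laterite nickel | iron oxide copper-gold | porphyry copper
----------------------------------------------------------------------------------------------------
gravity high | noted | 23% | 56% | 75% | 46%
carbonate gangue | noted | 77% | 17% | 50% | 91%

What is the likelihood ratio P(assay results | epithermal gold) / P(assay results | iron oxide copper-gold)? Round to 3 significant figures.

0.472

Joint likelihood of the assay result pattern under each hypothesis:
  epithermal gold: 0.23 × 0.77 = 0.1771
  iron oxide copper-gold: 0.75 × 0.50 = 0.375
Bayes factor = 0.1771 / 0.375 ≈ 0.472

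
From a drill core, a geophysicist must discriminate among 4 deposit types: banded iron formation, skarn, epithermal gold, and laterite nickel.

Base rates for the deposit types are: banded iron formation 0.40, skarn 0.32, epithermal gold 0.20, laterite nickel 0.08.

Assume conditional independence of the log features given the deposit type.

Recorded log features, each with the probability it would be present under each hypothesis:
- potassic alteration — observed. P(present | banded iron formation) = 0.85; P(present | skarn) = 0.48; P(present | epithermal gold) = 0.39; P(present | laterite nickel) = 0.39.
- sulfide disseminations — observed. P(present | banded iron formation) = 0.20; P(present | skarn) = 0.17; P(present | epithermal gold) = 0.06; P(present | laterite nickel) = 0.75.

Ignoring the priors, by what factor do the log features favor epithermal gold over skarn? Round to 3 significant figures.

The Bayes factor is the ratio of the joint likelihoods of the log feature pattern under the two hypotheses.
  epithermal gold: 0.39 × 0.06 = 0.0234
  skarn: 0.48 × 0.17 = 0.0816
Bayes factor = 0.0234 / 0.0816 ≈ 0.287

0.287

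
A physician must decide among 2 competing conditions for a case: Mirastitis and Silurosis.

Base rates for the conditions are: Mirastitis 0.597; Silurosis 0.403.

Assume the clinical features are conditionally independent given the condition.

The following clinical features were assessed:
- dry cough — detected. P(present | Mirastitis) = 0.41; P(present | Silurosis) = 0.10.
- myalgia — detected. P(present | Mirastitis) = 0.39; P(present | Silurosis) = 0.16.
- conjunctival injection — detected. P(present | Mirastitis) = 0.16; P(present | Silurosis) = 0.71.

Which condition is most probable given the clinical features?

For each hypothesis, the unnormalized posterior weight is prior × product of the clinical feature likelihoods:
  Mirastitis: 0.597 × 0.41 × 0.39 × 0.16 = 0.015274
  Silurosis: 0.403 × 0.10 × 0.16 × 0.71 = 0.0045781
Marginal likelihood of the evidence = 0.019852.
P(Mirastitis | evidence) ≈ 0.015274 / 0.019852 ≈ 0.769
P(Silurosis | evidence) ≈ 0.0045781 / 0.019852 ≈ 0.231
The largest is 0.769, so Mirastitis is most probable.

Mirastitis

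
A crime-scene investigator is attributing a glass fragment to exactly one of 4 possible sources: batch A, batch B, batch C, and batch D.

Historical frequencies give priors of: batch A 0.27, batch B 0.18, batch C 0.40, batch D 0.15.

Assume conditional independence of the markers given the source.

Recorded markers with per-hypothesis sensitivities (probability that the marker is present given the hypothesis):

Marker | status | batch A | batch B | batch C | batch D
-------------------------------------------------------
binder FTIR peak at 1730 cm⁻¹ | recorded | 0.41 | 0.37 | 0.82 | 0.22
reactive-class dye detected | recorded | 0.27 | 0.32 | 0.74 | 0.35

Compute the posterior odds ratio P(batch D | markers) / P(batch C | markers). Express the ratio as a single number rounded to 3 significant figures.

The normalizing constant cancels in an odds ratio, so compute prior × likelihood for the two hypotheses only:
  batch D: 0.15 × 0.22 × 0.35 = 0.01155
  batch C: 0.40 × 0.82 × 0.74 = 0.24272
Posterior odds = 0.01155 / 0.24272 ≈ 0.0476.

0.0476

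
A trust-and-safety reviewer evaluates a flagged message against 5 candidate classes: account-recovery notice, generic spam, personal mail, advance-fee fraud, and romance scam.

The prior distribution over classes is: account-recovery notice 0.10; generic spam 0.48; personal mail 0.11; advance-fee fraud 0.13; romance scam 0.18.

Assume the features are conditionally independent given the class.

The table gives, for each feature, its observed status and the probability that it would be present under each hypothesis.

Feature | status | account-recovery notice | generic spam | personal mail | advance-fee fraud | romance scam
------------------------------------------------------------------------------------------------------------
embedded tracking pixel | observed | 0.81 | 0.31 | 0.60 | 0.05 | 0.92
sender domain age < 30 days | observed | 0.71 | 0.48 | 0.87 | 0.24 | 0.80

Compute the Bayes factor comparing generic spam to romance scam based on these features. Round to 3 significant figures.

0.202

Joint likelihood of the feature pattern under each hypothesis:
  generic spam: 0.31 × 0.48 = 0.1488
  romance scam: 0.92 × 0.80 = 0.736
Bayes factor = 0.1488 / 0.736 ≈ 0.202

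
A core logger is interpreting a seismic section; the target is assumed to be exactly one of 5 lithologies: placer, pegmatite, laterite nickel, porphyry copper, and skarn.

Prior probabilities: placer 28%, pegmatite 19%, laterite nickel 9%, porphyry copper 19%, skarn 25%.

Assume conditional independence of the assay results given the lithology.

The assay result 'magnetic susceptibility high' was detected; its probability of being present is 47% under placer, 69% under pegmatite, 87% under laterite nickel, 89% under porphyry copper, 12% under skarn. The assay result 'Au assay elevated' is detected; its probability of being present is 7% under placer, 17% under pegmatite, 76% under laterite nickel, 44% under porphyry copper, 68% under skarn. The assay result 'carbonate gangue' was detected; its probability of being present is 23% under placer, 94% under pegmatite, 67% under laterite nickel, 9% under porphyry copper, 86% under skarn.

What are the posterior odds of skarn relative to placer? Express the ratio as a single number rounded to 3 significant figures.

Posterior odds equal prior odds times the likelihood ratio; only the two competing hypotheses matter.
  skarn: 0.25 × 0.12 × 0.68 × 0.86 = 0.017544
  placer: 0.28 × 0.47 × 0.07 × 0.23 = 0.0021188
Odds(skarn : placer) = 0.017544 / 0.0021188 ≈ 8.28.

8.28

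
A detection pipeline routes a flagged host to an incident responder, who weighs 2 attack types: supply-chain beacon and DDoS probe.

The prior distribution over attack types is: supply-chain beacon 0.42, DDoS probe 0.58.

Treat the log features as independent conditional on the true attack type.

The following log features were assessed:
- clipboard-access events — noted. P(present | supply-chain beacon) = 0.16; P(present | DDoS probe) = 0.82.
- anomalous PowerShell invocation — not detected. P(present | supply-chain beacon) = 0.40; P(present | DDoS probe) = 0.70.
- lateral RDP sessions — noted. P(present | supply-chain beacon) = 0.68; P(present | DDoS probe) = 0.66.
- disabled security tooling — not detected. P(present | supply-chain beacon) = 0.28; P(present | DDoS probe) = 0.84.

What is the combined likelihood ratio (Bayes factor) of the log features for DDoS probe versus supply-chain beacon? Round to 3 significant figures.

0.553

Take the product of per-log feature likelihoods under each hypothesis (using 1 − P(present | H) for each absent log feature), then divide.
  DDoS probe: 0.82 × (1 − 0.70) × 0.66 × (1 − 0.84) = 0.025978
  supply-chain beacon: 0.16 × (1 − 0.40) × 0.68 × (1 − 0.28) = 0.047002
Bayes factor = 0.025978 / 0.047002 ≈ 0.553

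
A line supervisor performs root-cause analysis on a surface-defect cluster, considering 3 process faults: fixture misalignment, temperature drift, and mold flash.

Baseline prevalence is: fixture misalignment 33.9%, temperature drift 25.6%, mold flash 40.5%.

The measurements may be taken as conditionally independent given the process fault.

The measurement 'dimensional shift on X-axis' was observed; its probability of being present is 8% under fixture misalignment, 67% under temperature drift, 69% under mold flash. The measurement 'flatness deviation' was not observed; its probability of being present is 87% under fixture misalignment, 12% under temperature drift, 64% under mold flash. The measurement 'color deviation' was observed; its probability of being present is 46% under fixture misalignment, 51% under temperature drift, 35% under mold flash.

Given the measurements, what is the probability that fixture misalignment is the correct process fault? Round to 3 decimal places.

0.014

By Bayes' rule with conditional independence, the unnormalized weight for each hypothesis is prior × ∏ likelihoods (using 1 − P(present | H) for each absent measurement):
  fixture misalignment: 0.339 × 0.08 × (1 − 0.87) × 0.46 = 0.0016218
  temperature drift: 0.256 × 0.67 × (1 − 0.12) × 0.51 = 0.076978
  mold flash: 0.405 × 0.69 × (1 − 0.64) × 0.35 = 0.035211
The unnormalized weights sum to 0.11381.
P(fixture misalignment | evidence) = 0.0016218 / 0.11381 ≈ 0.014.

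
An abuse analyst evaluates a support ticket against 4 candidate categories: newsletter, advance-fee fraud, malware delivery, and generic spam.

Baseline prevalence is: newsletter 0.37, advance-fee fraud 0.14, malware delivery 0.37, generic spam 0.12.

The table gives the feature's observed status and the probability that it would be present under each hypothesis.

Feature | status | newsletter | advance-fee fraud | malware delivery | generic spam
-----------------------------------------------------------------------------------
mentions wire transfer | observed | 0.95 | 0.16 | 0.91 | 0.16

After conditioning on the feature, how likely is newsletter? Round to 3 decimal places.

For each hypothesis, the unnormalized posterior weight is prior × likelihood:
  newsletter: 0.37 × 0.95 = 0.3515
  advance-fee fraud: 0.14 × 0.16 = 0.0224
  malware delivery: 0.37 × 0.91 = 0.3367
  generic spam: 0.12 × 0.16 = 0.0192
Marginal likelihood of the evidence = 0.7298.
P(newsletter | evidence) = 0.3515 / 0.7298 ≈ 0.482.

0.482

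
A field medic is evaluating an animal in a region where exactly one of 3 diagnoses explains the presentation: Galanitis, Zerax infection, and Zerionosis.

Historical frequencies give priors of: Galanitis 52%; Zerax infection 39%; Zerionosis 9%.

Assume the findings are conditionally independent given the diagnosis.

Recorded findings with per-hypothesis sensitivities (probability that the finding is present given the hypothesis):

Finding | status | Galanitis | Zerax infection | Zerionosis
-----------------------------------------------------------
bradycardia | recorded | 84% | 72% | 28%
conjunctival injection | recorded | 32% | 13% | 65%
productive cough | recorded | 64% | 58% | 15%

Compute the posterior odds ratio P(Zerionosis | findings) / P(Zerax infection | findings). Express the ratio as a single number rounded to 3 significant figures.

0.116

Unnormalized posterior weight (prior times the finding likelihoods) for each of the two hypotheses:
  Zerionosis: 0.09 × 0.28 × 0.65 × 0.15 = 0.002457
  Zerax infection: 0.39 × 0.72 × 0.13 × 0.58 = 0.021172
Odds(Zerionosis : Zerax infection) = 0.002457 / 0.021172 ≈ 0.116.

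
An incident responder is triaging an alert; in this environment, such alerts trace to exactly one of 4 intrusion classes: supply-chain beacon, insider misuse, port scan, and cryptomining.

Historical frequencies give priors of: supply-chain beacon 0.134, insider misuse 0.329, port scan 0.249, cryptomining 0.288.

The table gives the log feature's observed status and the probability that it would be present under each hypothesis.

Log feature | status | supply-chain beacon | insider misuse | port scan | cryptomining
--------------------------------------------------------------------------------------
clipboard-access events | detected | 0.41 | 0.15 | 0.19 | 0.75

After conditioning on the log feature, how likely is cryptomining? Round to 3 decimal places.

0.588

For each hypothesis, the unnormalized posterior weight is prior × likelihood:
  supply-chain beacon: 0.134 × 0.41 = 0.05494
  insider misuse: 0.329 × 0.15 = 0.04935
  port scan: 0.249 × 0.19 = 0.04731
  cryptomining: 0.288 × 0.75 = 0.216
Marginal likelihood of the evidence = 0.3676.
P(cryptomining | evidence) = 0.216 / 0.3676 ≈ 0.588.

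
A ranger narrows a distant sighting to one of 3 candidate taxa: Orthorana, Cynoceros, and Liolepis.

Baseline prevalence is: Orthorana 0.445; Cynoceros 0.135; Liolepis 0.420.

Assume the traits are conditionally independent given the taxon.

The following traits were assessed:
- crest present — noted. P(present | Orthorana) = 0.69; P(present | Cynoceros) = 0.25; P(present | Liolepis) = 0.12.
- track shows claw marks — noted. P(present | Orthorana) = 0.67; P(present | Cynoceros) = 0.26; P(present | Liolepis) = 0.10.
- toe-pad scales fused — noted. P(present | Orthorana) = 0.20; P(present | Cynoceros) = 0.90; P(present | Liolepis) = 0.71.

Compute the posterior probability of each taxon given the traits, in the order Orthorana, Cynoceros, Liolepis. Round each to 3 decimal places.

Multiply each prior by the joint likelihood of the trait pattern:
  Orthorana: 0.445 × 0.69 × 0.67 × 0.20 = 0.041145
  Cynoceros: 0.135 × 0.25 × 0.26 × 0.90 = 0.0078975
  Liolepis: 0.420 × 0.12 × 0.10 × 0.71 = 0.0035784
Marginal likelihood of the evidence = 0.052621.
P(Orthorana | evidence) = 0.041145 / 0.052621 ≈ 0.782
P(Cynoceros | evidence) = 0.0078975 / 0.052621 ≈ 0.150
P(Liolepis | evidence) = 0.0035784 / 0.052621 ≈ 0.068

0.782, 0.150, 0.068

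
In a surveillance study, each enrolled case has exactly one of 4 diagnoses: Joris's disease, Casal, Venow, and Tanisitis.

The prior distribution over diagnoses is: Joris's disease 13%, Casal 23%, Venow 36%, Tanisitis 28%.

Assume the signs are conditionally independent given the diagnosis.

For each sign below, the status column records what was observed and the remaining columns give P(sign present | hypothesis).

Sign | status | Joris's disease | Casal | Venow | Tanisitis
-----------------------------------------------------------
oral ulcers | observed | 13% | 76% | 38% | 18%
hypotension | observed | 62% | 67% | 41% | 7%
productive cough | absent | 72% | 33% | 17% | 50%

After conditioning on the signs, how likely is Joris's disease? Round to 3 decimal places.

By Bayes' rule with conditional independence, the unnormalized weight for each hypothesis is prior × ∏ likelihoods (using 1 − P(present | H) for each absent sign):
  Joris's disease: 0.13 × 0.13 × 0.62 × (1 − 0.72) = 0.0029338
  Casal: 0.23 × 0.76 × 0.67 × (1 − 0.33) = 0.078468
  Venow: 0.36 × 0.38 × 0.41 × (1 − 0.17) = 0.046553
  Tanisitis: 0.28 × 0.18 × 0.07 × (1 − 0.50) = 0.001764
Normalizing constant Z = 0.0029338 + 0.078468 + 0.046553 + 0.001764 = 0.12972.
P(Joris's disease | evidence) = 0.0029338 / 0.12972 ≈ 0.023.

0.023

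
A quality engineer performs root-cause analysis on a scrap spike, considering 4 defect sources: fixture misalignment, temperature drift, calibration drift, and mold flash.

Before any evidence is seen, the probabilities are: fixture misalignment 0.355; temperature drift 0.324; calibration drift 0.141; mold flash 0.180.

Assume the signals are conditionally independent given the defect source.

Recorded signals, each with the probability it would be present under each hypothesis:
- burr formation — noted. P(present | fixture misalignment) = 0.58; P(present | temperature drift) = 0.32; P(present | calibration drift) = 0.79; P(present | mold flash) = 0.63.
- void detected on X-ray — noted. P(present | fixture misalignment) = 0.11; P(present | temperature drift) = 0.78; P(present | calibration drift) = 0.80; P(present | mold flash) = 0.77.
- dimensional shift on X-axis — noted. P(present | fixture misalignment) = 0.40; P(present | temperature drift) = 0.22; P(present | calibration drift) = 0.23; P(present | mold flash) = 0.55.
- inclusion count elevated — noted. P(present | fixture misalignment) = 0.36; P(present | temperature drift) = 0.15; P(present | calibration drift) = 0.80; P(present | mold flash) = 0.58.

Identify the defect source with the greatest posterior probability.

mold flash

By Bayes' rule with conditional independence, the unnormalized weight for each hypothesis is prior × ∏ likelihoods:
  fixture misalignment: 0.355 × 0.58 × 0.11 × 0.40 × 0.36 = 0.0032615
  temperature drift: 0.324 × 0.32 × 0.78 × 0.22 × 0.15 = 0.0026687
  calibration drift: 0.141 × 0.79 × 0.80 × 0.23 × 0.80 = 0.016397
  mold flash: 0.180 × 0.63 × 0.77 × 0.55 × 0.58 = 0.027854
Normalizing constant Z = 0.0032615 + 0.0026687 + 0.016397 + 0.027854 = 0.050181.
P(fixture misalignment | evidence) ≈ 0.0032615 / 0.050181 ≈ 0.065
P(temperature drift | evidence) ≈ 0.0026687 / 0.050181 ≈ 0.053
P(calibration drift | evidence) ≈ 0.016397 / 0.050181 ≈ 0.327
P(mold flash | evidence) ≈ 0.027854 / 0.050181 ≈ 0.555
The largest is 0.555, so mold flash is most probable.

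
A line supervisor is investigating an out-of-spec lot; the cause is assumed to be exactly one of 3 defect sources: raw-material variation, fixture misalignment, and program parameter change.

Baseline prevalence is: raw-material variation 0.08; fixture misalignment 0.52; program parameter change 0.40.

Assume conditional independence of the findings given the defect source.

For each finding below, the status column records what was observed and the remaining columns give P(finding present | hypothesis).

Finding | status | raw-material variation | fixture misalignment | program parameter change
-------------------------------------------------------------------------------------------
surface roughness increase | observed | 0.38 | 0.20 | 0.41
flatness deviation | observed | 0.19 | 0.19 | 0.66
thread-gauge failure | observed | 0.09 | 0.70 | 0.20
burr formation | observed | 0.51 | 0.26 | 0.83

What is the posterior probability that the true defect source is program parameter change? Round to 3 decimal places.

0.823

Multiply each prior by the joint likelihood of the evidence pattern:
  raw-material variation: 0.08 × 0.38 × 0.19 × 0.09 × 0.51 = 0.00026512
  fixture misalignment: 0.52 × 0.20 × 0.19 × 0.70 × 0.26 = 0.0035963
  program parameter change: 0.40 × 0.41 × 0.66 × 0.20 × 0.83 = 0.017968
Marginal likelihood of the evidence = 0.021829.
P(program parameter change | evidence) = 0.017968 / 0.021829 ≈ 0.823.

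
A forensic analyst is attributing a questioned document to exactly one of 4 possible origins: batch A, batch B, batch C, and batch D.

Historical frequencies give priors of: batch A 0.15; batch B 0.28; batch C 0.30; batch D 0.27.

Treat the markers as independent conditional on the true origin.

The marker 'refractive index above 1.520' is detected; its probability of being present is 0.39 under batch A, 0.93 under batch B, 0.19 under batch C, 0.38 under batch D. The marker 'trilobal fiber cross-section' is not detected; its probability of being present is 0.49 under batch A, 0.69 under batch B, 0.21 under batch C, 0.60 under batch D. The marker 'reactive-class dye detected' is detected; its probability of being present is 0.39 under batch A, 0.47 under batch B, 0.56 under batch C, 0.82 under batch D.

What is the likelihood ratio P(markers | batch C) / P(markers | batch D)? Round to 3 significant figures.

0.674

Take the product of per-marker likelihoods under each hypothesis (using 1 − P(present | H) for each absent marker), then divide.
  batch C: 0.19 × (1 − 0.21) × 0.56 = 0.084056
  batch D: 0.38 × (1 − 0.60) × 0.82 = 0.12464
Bayes factor = 0.084056 / 0.12464 ≈ 0.674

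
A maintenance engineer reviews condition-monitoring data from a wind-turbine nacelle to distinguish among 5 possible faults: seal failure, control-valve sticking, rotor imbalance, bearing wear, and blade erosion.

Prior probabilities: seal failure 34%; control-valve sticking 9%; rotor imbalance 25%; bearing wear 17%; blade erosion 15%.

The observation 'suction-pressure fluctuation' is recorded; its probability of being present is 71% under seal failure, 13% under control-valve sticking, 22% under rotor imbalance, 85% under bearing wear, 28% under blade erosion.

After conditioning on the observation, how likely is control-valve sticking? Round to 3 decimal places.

0.024

For each hypothesis, the unnormalized posterior weight is prior × likelihood:
  seal failure: 0.34 × 0.71 = 0.2414
  control-valve sticking: 0.09 × 0.13 = 0.0117
  rotor imbalance: 0.25 × 0.22 = 0.055
  bearing wear: 0.17 × 0.85 = 0.1445
  blade erosion: 0.15 × 0.28 = 0.042
The unnormalized weights sum to 0.4946.
P(control-valve sticking | evidence) = 0.0117 / 0.4946 ≈ 0.024.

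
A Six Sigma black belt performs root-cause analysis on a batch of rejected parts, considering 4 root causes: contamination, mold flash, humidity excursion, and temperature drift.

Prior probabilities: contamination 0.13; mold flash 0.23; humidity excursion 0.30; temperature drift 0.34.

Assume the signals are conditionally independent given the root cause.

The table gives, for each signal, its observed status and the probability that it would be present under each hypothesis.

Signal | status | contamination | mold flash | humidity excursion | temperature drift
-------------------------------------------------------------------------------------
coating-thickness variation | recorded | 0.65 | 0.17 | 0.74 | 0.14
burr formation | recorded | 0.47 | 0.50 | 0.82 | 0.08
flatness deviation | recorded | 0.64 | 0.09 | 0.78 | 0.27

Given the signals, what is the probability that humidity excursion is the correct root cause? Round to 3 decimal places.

By Bayes' rule with conditional independence, the unnormalized weight for each hypothesis is prior × ∏ likelihoods:
  contamination: 0.13 × 0.65 × 0.47 × 0.64 = 0.025418
  mold flash: 0.23 × 0.17 × 0.50 × 0.09 = 0.0017595
  humidity excursion: 0.30 × 0.74 × 0.82 × 0.78 = 0.14199
  temperature drift: 0.34 × 0.14 × 0.08 × 0.27 = 0.0010282
Normalizing constant Z = 0.025418 + 0.0017595 + 0.14199 + 0.0010282 = 0.1702.
P(humidity excursion | evidence) = 0.14199 / 0.1702 ≈ 0.834.

0.834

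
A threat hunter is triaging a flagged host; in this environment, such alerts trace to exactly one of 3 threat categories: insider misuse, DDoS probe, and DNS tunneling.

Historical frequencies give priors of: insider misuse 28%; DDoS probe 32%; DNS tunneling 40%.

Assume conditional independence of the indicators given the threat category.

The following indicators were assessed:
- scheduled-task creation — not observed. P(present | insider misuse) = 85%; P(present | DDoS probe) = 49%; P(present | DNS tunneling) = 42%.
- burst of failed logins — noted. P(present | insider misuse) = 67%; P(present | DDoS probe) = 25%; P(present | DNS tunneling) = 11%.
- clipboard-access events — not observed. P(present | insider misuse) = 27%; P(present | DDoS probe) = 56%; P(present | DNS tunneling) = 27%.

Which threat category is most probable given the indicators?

insider misuse

By Bayes' rule with conditional independence, the unnormalized weight for each hypothesis is prior × ∏ likelihoods (using 1 − P(present | H) for each absent indicator):
  insider misuse: 0.28 × (1 − 0.85) × 0.67 × (1 − 0.27) = 0.020542
  DDoS probe: 0.32 × (1 − 0.49) × 0.25 × (1 − 0.56) = 0.017952
  DNS tunneling: 0.40 × (1 − 0.42) × 0.11 × (1 − 0.27) = 0.01863
The unnormalized weights sum to 0.057124.
P(insider misuse | evidence) ≈ 0.020542 / 0.057124 ≈ 0.360
P(DDoS probe | evidence) ≈ 0.017952 / 0.057124 ≈ 0.314
P(DNS tunneling | evidence) ≈ 0.01863 / 0.057124 ≈ 0.326
The largest is 0.360, so insider misuse is most probable.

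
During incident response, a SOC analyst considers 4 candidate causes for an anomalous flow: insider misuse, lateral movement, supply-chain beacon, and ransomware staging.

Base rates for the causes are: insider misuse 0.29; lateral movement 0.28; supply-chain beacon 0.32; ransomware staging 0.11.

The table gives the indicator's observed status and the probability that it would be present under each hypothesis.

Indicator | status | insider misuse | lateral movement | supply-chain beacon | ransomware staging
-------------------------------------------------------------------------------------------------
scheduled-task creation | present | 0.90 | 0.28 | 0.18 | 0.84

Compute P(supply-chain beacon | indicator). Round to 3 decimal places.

For each hypothesis, the unnormalized posterior weight is prior × likelihood:
  insider misuse: 0.29 × 0.90 = 0.261
  lateral movement: 0.28 × 0.28 = 0.0784
  supply-chain beacon: 0.32 × 0.18 = 0.0576
  ransomware staging: 0.11 × 0.84 = 0.0924
Normalizing constant Z = 0.261 + 0.0784 + 0.0576 + 0.0924 = 0.4894.
P(supply-chain beacon | evidence) = 0.0576 / 0.4894 ≈ 0.118.

0.118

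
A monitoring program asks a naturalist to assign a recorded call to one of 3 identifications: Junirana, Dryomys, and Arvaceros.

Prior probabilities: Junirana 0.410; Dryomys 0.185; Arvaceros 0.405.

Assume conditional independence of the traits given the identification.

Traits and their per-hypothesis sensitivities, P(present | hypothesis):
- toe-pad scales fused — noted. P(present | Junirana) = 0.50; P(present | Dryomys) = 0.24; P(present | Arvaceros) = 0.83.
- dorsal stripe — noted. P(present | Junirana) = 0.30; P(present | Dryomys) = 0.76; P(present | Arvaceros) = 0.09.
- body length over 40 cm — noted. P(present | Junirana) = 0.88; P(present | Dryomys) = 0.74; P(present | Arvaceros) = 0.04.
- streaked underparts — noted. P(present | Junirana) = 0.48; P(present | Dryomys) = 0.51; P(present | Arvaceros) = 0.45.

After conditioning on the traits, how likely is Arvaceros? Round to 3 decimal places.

Multiply each prior by the joint likelihood of the trait pattern:
  Junirana: 0.410 × 0.50 × 0.30 × 0.88 × 0.48 = 0.025978
  Dryomys: 0.185 × 0.24 × 0.76 × 0.74 × 0.51 = 0.012735
  Arvaceros: 0.405 × 0.83 × 0.09 × 0.04 × 0.45 = 0.00054456
Marginal likelihood of the evidence = 0.039257.
P(Arvaceros | evidence) = 0.00054456 / 0.039257 ≈ 0.014.

0.014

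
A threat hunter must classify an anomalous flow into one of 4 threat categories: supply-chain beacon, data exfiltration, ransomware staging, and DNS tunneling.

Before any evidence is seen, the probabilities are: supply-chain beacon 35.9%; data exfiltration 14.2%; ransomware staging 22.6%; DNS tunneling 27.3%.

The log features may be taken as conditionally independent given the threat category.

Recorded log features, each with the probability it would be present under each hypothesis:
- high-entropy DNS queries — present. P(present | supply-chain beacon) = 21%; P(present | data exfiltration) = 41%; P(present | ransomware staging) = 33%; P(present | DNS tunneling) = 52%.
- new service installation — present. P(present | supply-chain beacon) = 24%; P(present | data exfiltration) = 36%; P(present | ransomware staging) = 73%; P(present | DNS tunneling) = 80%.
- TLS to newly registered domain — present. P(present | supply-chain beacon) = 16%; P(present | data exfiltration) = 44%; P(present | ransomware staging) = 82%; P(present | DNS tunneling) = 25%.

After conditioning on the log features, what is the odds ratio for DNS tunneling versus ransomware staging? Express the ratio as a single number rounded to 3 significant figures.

The normalizing constant cancels in an odds ratio, so compute prior × likelihood for the two hypotheses only:
  DNS tunneling: 0.273 × 0.52 × 0.80 × 0.25 = 0.028392
  ransomware staging: 0.226 × 0.33 × 0.73 × 0.82 = 0.044644
Posterior odds = 0.028392 / 0.044644 ≈ 0.636.

0.636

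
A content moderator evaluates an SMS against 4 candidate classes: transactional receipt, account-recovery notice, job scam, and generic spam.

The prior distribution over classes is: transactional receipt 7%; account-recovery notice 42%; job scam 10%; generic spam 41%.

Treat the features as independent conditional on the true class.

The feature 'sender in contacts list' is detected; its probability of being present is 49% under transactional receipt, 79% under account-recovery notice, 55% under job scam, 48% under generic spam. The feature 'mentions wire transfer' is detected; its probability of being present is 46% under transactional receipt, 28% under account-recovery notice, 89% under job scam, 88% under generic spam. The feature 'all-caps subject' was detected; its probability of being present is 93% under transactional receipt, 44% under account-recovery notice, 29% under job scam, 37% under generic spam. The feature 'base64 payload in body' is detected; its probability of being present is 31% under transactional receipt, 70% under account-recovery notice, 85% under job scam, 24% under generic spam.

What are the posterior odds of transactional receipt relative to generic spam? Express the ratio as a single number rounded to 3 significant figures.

Posterior odds equal prior odds times the likelihood ratio; only the two competing hypotheses matter.
  transactional receipt: 0.07 × 0.49 × 0.46 × 0.93 × 0.31 = 0.0045488
  generic spam: 0.41 × 0.48 × 0.88 × 0.37 × 0.24 = 0.015379
Odds(transactional receipt : generic spam) = 0.0045488 / 0.015379 ≈ 0.296.

0.296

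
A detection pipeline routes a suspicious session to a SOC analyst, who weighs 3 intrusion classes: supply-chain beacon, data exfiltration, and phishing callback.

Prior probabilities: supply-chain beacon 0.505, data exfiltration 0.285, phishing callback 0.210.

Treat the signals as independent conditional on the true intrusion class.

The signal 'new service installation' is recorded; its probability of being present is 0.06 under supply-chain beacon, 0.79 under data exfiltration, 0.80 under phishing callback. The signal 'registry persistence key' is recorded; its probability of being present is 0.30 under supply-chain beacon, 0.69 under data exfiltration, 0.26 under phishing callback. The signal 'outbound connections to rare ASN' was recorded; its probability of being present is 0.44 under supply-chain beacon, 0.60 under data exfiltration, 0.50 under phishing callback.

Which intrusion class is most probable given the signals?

data exfiltration

By Bayes' rule with conditional independence, the unnormalized weight for each hypothesis is prior × ∏ likelihoods:
  supply-chain beacon: 0.505 × 0.06 × 0.30 × 0.44 = 0.0039996
  data exfiltration: 0.285 × 0.79 × 0.69 × 0.60 = 0.093212
  phishing callback: 0.210 × 0.80 × 0.26 × 0.50 = 0.02184
The unnormalized weights sum to 0.11905.
P(supply-chain beacon | evidence) ≈ 0.0039996 / 0.11905 ≈ 0.034
P(data exfiltration | evidence) ≈ 0.093212 / 0.11905 ≈ 0.783
P(phishing callback | evidence) ≈ 0.02184 / 0.11905 ≈ 0.183
The largest is 0.783, so data exfiltration is most probable.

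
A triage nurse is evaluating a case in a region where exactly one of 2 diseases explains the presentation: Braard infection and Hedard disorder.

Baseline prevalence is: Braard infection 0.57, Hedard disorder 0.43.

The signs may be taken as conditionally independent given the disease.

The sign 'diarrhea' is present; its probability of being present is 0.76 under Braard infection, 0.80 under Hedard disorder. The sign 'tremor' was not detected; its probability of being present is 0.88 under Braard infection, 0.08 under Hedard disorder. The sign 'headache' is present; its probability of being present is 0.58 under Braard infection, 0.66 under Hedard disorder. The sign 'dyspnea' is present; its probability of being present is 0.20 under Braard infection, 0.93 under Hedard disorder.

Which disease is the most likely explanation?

Hedard disorder

For each hypothesis, the unnormalized posterior weight is prior × product of the sign likelihoods (using 1 − P(present | H) for each absent sign):
  Braard infection: 0.57 × 0.76 × (1 − 0.88) × 0.58 × 0.20 = 0.0060301
  Hedard disorder: 0.43 × 0.80 × (1 − 0.08) × 0.66 × 0.93 = 0.19426
Marginal likelihood of the evidence = 0.20029.
P(Braard infection | evidence) ≈ 0.0060301 / 0.20029 ≈ 0.030
P(Hedard disorder | evidence) ≈ 0.19426 / 0.20029 ≈ 0.970
The largest is 0.970, so Hedard disorder is most probable.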